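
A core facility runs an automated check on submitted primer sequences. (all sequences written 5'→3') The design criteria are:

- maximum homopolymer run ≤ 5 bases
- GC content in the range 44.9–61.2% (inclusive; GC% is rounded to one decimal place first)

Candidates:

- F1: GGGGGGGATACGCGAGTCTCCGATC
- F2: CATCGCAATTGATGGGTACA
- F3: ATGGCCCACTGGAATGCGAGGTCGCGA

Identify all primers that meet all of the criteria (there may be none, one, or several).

F1 (25 nt, A=4 T=4 G=11 C=6): longest run = 7, exceeds 5 ✗; GC 17/25 = 68.0%, outside 44.9–61.2% ✗ — fails.
F2 (20 nt, A=6 T=5 G=5 C=4): longest run = 3 ✓; GC 9/20 = 45.0% ✓ — passes.
F3 (27 nt, A=6 T=4 G=10 C=7): longest run = 3 ✓; GC 17/27 = 63.0%, outside 44.9–61.2% ✗ — fails.

F2 only.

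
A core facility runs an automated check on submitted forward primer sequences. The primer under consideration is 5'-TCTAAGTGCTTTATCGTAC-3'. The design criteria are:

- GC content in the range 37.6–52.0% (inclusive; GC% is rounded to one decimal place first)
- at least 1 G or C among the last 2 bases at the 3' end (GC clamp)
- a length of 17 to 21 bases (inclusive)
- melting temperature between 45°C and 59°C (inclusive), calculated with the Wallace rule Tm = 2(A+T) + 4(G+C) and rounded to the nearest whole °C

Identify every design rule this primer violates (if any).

Base counts: A=4, T=8, G=3, C=4 (length 19).
GC content: GC 7/19 = 36.8%, outside 37.6–52.0% ✗
GC clamp: 3' end AC has 1 G/C ✓
length: length 19 ✓
Tm: Tm = 2·12 + 4·7 = 52°C ✓

Fails: GC content.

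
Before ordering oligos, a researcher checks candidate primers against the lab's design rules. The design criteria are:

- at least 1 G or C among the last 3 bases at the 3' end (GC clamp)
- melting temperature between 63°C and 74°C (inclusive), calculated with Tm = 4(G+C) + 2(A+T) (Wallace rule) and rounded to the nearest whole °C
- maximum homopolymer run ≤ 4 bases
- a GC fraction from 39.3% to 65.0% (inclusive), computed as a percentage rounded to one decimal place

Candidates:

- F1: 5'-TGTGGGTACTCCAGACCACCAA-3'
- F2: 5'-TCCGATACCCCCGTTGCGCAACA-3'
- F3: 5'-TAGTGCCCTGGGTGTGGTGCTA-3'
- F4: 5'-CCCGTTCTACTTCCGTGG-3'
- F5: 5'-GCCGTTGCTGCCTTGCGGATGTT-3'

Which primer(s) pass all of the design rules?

F1 (22 nt, A=6 T=4 G=5 C=7): 3' end CAA has 1 G/C ✓; Tm = 2·10 + 4·12 = 68°C ✓; longest run = 3 ✓; GC 12/22 = 54.5% ✓ — passes.
F2 (23 nt, A=5 T=4 G=4 C=10): 3' end ACA has 1 G/C ✓; Tm = 2·9 + 4·14 = 74°C ✓; longest run = 5, exceeds 4 ✗; GC 14/23 = 60.9% ✓ — fails.
F3 (22 nt, A=2 T=7 G=9 C=4): 3' end CTA has 1 G/C ✓; Tm = 2·9 + 4·13 = 70°C ✓; longest run = 3 ✓; GC 13/22 = 59.1% ✓ — passes.
F4 (18 nt, A=1 T=6 G=4 C=7): 3' end TGG has 2 G/C ✓; Tm = 2·7 + 4·11 = 58°C, outside 63–74°C ✗; longest run = 3 ✓; GC 11/18 = 61.1% ✓ — fails.
F5 (23 nt, A=1 T=8 G=8 C=6): 3' end GTT has 1 G/C ✓; Tm = 2·9 + 4·14 = 74°C ✓; longest run = 2 ✓; GC 14/23 = 60.9% ✓ — passes.

F1, F3 and F5.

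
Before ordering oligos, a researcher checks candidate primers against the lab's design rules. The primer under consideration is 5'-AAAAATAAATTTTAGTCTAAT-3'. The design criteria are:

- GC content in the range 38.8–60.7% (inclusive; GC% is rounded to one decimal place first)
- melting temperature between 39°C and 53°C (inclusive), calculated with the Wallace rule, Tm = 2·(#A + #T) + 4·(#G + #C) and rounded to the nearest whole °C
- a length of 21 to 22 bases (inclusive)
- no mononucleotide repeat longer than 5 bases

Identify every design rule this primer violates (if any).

Base counts: A=11, T=8, G=1, C=1 (length 21).
GC content: GC 2/21 = 9.5%, outside 38.8–60.7% ✗
Tm: Tm = 2·19 + 4·2 = 46°C ✓
length: length 21 ✓
homopolymer run: longest run = 5 ✓

Fails: GC content.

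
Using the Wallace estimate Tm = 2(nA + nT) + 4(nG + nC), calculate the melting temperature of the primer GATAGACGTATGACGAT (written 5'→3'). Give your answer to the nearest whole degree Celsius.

Base counts: A=6, T=4, G=5, C=2 (length 17).
Tm = 2·(6+4) + 4·(5+2) = 2·10 + 4·7 = 20 + 28 = 48°C.

48°C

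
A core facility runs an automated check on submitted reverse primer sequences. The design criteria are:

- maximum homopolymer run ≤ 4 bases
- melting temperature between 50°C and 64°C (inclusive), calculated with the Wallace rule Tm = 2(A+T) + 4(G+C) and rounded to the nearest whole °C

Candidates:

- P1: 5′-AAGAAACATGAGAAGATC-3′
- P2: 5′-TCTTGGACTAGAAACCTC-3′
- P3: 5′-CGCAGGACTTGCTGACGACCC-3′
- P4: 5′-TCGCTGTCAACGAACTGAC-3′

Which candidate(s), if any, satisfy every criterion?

P1 (18 nt, A=10 T=2 G=4 C=2): longest run = 3 ✓; Tm = 2·12 + 4·6 = 48°C, outside 50–64°C ✗ — fails.
P2 (18 nt, A=5 T=5 G=3 C=5): longest run = 3 ✓; Tm = 2·10 + 4·8 = 52°C ✓ — passes.
P3 (21 nt, A=4 T=3 G=6 C=8): longest run = 3 ✓; Tm = 2·7 + 4·14 = 70°C, outside 50–64°C ✗ — fails.
P4 (19 nt, A=5 T=4 G=4 C=6): longest run = 2 ✓; Tm = 2·9 + 4·10 = 58°C ✓ — passes.

P2 and P4.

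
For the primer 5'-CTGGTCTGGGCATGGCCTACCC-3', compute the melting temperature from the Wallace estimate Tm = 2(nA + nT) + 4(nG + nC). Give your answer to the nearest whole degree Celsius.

74°C

Base counts: A=2, T=5, G=7, C=8 (length 22).
Tm = 2·(2+5) + 4·(7+8) = 2·7 + 4·15 = 14 + 60 = 74°C.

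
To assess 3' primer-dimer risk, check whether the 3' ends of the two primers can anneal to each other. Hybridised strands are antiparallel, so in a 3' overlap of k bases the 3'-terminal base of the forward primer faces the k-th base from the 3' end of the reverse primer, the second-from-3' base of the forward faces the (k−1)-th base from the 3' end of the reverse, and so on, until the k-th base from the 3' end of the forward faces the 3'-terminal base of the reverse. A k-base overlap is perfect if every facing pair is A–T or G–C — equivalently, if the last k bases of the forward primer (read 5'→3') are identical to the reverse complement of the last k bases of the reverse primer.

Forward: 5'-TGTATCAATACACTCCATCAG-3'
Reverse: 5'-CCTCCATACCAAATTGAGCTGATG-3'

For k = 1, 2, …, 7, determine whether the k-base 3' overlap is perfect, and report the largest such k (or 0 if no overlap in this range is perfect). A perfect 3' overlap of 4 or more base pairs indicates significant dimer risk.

Longest perfect overlap: 6 complementary base pairs; significant dimer risk (threshold 4).

Last 7 bases (5'→3') — forward …CCATCAG, reverse …GCTGATG.
Reverse complement of the reverse primer's last 7 bases: CATCAGC; its first k bases are the reverse complement of the reverse primer's last k bases, so a perfect k-base overlap needs the forward primer's last k bases to equal them.
Comparing (forward last k vs required): k=1: G vs C ✗; k=2: AG vs CA ✗; k=3: CAG vs CAT ✗; k=4: TCAG vs CATC ✗; k=5: ATCAG vs CATCA ✗; k=6: CATCAG vs CATCAG ✓; k=7: CCATCAG vs CATCAGC ✗.
Only k = 6 is perfect, so the longest perfect 3' overlap is 6.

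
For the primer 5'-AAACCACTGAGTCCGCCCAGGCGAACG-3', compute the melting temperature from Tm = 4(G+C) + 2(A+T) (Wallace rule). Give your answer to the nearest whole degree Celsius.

Base counts: A=8, T=2, G=7, C=10 (length 27).
Tm = 2·(8+2) + 4·(7+10) = 2·10 + 4·17 = 20 + 68 = 88°C.

88°C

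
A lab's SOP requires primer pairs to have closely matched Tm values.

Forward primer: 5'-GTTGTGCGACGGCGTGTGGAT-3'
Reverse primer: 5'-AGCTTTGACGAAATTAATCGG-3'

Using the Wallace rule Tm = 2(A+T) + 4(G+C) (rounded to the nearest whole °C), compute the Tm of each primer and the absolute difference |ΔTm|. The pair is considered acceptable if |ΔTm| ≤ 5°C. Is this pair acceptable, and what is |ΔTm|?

|ΔTm| = 10°C; the pair is not acceptable.

Forward: A=2 T=6 G=10 C=3 → Tm = 2·8 + 4·13 = 68°C.
Reverse: A=7 T=6 G=5 C=3 → Tm = 2·13 + 4·8 = 58°C.
|ΔTm| = |68 − 58| = 10°C, > 5°C.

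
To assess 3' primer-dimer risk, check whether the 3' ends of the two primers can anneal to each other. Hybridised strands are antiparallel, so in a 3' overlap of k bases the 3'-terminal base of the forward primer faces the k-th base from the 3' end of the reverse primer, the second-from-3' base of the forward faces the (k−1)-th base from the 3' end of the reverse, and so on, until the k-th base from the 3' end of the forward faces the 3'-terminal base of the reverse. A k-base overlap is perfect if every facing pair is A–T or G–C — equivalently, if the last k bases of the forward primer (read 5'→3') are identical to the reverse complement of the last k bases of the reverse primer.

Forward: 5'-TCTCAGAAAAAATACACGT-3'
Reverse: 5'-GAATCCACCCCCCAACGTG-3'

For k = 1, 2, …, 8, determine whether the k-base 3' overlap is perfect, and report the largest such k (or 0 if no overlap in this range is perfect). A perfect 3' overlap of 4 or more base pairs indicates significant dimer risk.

Last 8 bases (5'→3') — forward …ATACACGT, reverse …CCAACGTG.
Reverse complement of the reverse primer's last 8 bases: CACGTTGG; its first k bases are the reverse complement of the reverse primer's last k bases, so a perfect k-base overlap needs the forward primer's last k bases to equal them.
Comparing (forward last k vs required): k=1: T vs C ✗; k=2: GT vs CA ✗; k=3: CGT vs CAC ✗; k=4: ACGT vs CACG ✗; k=5: CACGT vs CACGT ✓; k=6: ACACGT vs CACGTT ✗; k=7: TACACGT vs CACGTTG ✗; k=8: ATACACGT vs CACGTTGG ✗.
Only k = 5 is perfect, so the longest perfect 3' overlap is 5.

Longest perfect overlap: 5 complementary base pairs; significant dimer risk (threshold 4).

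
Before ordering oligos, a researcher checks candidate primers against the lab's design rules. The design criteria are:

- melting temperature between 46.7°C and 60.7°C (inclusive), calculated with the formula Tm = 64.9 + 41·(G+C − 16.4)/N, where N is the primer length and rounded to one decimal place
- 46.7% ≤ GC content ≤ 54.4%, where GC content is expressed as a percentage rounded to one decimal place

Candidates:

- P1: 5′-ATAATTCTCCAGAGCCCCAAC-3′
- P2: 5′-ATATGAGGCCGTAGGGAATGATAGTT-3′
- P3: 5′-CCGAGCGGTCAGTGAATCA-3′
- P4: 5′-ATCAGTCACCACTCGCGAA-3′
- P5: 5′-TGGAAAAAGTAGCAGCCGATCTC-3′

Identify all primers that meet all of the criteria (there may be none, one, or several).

P1 (21 nt, A=7 T=4 G=2 C=8): Tm = 64.9 + 41·(10 − 16.4)/21 = 52.4°C ✓; GC 10/21 = 47.6% ✓ — passes.
P2 (26 nt, A=8 T=7 G=9 C=2): Tm = 64.9 + 41·(11 − 16.4)/26 = 56.4°C ✓; GC 11/26 = 42.3%, outside 46.7–54.4% ✗ — fails.
P3 (19 nt, A=5 T=3 G=6 C=5): Tm = 64.9 + 41·(11 − 16.4)/19 = 53.2°C ✓; GC 11/19 = 57.9%, outside 46.7–54.4% ✗ — fails.
P4 (19 nt, A=6 T=3 G=3 C=7): Tm = 64.9 + 41·(10 − 16.4)/19 = 51.1°C ✓; GC 10/19 = 52.6% ✓ — passes.
P5 (23 nt, A=8 T=4 G=6 C=5): Tm = 64.9 + 41·(11 − 16.4)/23 = 55.3°C ✓; GC 11/23 = 47.8% ✓ — passes.

P1, P4 and P5.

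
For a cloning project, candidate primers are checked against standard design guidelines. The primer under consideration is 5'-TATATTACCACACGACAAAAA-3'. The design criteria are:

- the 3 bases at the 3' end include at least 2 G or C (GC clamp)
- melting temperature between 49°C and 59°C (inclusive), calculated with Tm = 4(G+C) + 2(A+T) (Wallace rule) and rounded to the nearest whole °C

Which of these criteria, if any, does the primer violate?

Base counts: A=11, T=4, G=1, C=5 (length 21).
GC clamp: 3' end AAA has 0 G/C, need ≥2 ✗
Tm: Tm = 2·15 + 4·6 = 54°C ✓

Fails: GC clamp.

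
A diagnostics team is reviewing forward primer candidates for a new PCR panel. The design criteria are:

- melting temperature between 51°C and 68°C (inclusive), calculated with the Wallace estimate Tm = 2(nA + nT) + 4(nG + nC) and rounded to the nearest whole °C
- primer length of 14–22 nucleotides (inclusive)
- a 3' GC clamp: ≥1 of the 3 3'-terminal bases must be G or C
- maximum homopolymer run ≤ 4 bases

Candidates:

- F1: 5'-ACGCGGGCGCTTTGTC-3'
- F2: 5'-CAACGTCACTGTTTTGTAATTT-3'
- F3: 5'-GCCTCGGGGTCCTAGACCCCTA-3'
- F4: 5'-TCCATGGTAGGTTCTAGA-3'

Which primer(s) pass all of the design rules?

F1 and F4.

F1 (16 nt, A=1 T=4 G=6 C=5): Tm = 2·5 + 4·11 = 54°C ✓; length 16 ✓; 3' end GTC has 2 G/C ✓; longest run = 3 ✓ — passes.
F2 (22 nt, A=5 T=10 G=3 C=4): Tm = 2·15 + 4·7 = 58°C ✓; length 22 ✓; 3' end TTT has 0 G/C, need ≥1 ✗; longest run = 4 ✓ — fails.
F3 (22 nt, A=3 T=4 G=6 C=9): Tm = 2·7 + 4·15 = 74°C, outside 51–68°C ✗; length 22 ✓; 3' end CTA has 1 G/C ✓; longest run = 4 ✓ — fails.
F4 (18 nt, A=4 T=6 G=5 C=3): Tm = 2·10 + 4·8 = 52°C ✓; length 18 ✓; 3' end AGA has 1 G/C ✓; longest run = 2 ✓ — passes.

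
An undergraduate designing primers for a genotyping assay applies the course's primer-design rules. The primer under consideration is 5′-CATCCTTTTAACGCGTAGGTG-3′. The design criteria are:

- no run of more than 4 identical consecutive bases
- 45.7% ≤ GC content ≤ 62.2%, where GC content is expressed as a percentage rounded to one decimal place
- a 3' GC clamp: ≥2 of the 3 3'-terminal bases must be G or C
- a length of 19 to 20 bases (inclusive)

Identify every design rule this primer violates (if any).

Base counts: A=4, T=7, G=5, C=5 (length 21).
homopolymer run: longest run = 4 ✓
GC content: GC 10/21 = 47.6% ✓
GC clamp: 3' end GTG has 2 G/C ✓
length: length 21, outside 19–20 ✗

Fails: length.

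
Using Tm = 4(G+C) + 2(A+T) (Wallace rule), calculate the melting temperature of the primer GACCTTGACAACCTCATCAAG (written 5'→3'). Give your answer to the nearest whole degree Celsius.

62°C

Base counts: A=7, T=4, G=3, C=7 (length 21).
Tm = 2·(7+4) + 4·(3+7) = 2·11 + 4·10 = 22 + 40 = 62°C.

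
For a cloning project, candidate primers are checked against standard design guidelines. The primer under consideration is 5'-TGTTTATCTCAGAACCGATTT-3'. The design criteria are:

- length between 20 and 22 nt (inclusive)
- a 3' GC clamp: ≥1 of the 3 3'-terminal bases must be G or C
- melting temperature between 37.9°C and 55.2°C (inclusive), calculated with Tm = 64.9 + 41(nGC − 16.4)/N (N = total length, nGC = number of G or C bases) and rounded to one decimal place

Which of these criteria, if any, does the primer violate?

Base counts: A=5, T=9, G=3, C=4 (length 21).
length: length 21 ✓
GC clamp: 3' end TTT has 0 G/C, need ≥1 ✗
Tm: Tm = 64.9 + 41·(7 − 16.4)/21 = 46.5°C ✓

Fails: GC clamp.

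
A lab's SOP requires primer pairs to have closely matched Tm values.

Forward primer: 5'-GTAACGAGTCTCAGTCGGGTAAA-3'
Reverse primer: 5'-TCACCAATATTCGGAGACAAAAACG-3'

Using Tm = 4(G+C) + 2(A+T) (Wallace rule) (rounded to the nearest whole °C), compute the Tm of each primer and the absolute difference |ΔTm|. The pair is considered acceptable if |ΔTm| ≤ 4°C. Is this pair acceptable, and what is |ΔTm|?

Forward: A=7 T=5 G=7 C=4 → Tm = 2·12 + 4·11 = 68°C.
Reverse: A=11 T=4 G=4 C=6 → Tm = 2·15 + 4·10 = 70°C.
|ΔTm| = |68 − 70| = 2°C, ≤ 4°C.

|ΔTm| = 2°C; the pair is acceptable.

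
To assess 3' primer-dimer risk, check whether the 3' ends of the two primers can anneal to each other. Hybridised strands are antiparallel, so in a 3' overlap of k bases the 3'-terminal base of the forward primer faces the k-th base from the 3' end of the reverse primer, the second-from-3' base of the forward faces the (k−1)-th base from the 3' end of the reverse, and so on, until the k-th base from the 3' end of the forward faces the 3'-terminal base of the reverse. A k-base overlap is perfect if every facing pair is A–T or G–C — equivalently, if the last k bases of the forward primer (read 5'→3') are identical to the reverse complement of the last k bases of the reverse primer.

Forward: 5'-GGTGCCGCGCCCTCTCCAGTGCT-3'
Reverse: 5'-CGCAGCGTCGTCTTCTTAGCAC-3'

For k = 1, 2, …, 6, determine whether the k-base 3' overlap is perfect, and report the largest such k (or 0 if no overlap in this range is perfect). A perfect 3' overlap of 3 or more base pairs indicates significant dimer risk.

Last 6 bases (5'→3') — forward …AGTGCT, reverse …TAGCAC.
Reverse complement of the reverse primer's last 6 bases: GTGCTA; its first k bases are the reverse complement of the reverse primer's last k bases, so a perfect k-base overlap needs the forward primer's last k bases to equal them.
Comparing (forward last k vs required): k=1: T vs G ✗; k=2: CT vs GT ✗; k=3: GCT vs GTG ✗; k=4: TGCT vs GTGC ✗; k=5: GTGCT vs GTGCT ✓; k=6: AGTGCT vs GTGCTA ✗.
Only k = 5 is perfect, so the longest perfect 3' overlap is 5.

Longest perfect overlap: 5 complementary base pairs; significant dimer risk (threshold 3).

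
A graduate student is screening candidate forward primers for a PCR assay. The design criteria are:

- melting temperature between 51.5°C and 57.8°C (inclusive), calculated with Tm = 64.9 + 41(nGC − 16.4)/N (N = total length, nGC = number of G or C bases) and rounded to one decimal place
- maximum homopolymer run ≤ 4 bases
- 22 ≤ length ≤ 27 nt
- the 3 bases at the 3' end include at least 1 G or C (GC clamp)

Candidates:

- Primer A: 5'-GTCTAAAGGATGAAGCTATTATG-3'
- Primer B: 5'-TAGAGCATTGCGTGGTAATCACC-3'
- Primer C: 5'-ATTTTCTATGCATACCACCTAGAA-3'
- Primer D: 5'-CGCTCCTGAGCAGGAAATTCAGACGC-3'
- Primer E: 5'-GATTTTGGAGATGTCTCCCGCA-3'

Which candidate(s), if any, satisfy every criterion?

Primer B and Primer E.

Primer A (23 nt, A=8 T=7 G=6 C=2): Tm = 64.9 + 41·(8 − 16.4)/23 = 49.9°C, outside 51.5–57.8°C ✗; longest run = 3 ✓; length 23 ✓; 3' end ATG has 1 G/C ✓ — fails.
Primer B (23 nt, A=6 T=6 G=6 C=5): Tm = 64.9 + 41·(11 − 16.4)/23 = 55.3°C ✓; longest run = 2 ✓; length 23 ✓; 3' end ACC has 2 G/C ✓ — passes.
Primer C (24 nt, A=8 T=8 G=2 C=6): Tm = 64.9 + 41·(8 − 16.4)/24 = 50.6°C, outside 51.5–57.8°C ✗; longest run = 4 ✓; length 24 ✓; 3' end GAA has 1 G/C ✓ — fails.
Primer D (26 nt, A=7 T=4 G=7 C=8): Tm = 64.9 + 41·(15 − 16.4)/26 = 62.7°C, outside 51.5–57.8°C ✗; longest run = 3 ✓; length 26 ✓; 3' end CGC has 3 G/C ✓ — fails.
Primer E (22 nt, A=4 T=7 G=6 C=5): Tm = 64.9 + 41·(11 − 16.4)/22 = 54.8°C ✓; longest run = 4 ✓; length 22 ✓; 3' end GCA has 2 G/C ✓ — passes.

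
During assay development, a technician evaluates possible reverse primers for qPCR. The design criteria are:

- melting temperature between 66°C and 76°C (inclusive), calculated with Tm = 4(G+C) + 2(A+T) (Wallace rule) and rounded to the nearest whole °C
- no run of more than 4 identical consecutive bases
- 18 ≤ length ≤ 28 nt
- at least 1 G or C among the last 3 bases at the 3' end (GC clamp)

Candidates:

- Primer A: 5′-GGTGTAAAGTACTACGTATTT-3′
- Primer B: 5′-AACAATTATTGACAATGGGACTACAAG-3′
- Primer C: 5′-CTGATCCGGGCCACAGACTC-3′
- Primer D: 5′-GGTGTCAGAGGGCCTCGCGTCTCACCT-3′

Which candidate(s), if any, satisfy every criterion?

Primer B and Primer C.

Primer A (21 nt, A=6 T=8 G=5 C=2): Tm = 2·14 + 4·7 = 56°C, outside 66–76°C ✗; longest run = 3 ✓; length 21 ✓; 3' end TTT has 0 G/C, need ≥1 ✗ — fails.
Primer B (27 nt, A=12 T=6 G=5 C=4): Tm = 2·18 + 4·9 = 72°C ✓; longest run = 3 ✓; length 27 ✓; 3' end AAG has 1 G/C ✓ — passes.
Primer C (20 nt, A=4 T=3 G=5 C=8): Tm = 2·7 + 4·13 = 66°C ✓; longest run = 3 ✓; length 20 ✓; 3' end CTC has 2 G/C ✓ — passes.
Primer D (27 nt, A=3 T=6 G=9 C=9): Tm = 2·9 + 4·18 = 90°C, outside 66–76°C ✗; longest run = 3 ✓; length 27 ✓; 3' end CCT has 2 G/C ✓ — fails.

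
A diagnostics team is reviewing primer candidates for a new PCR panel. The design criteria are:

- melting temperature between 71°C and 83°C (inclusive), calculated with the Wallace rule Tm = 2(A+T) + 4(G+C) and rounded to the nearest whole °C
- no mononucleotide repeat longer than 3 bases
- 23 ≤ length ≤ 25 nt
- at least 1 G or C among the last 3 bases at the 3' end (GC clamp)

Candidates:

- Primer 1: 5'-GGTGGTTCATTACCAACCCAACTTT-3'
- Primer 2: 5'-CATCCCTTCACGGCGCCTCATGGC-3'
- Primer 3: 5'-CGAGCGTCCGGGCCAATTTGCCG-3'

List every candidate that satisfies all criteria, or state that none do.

Primer 1 (25 nt, A=6 T=8 G=4 C=7): Tm = 2·14 + 4·11 = 72°C ✓; longest run = 3 ✓; length 25 ✓; 3' end TTT has 0 G/C, need ≥1 ✗ — fails.
Primer 2 (24 nt, A=3 T=5 G=5 C=11): Tm = 2·8 + 4·16 = 80°C ✓; longest run = 3 ✓; length 24 ✓; 3' end GGC has 3 G/C ✓ — passes.
Primer 3 (23 nt, A=3 T=4 G=8 C=8): Tm = 2·7 + 4·16 = 78°C ✓; longest run = 3 ✓; length 23 ✓; 3' end CCG has 3 G/C ✓ — passes.

Primer 2 and Primer 3.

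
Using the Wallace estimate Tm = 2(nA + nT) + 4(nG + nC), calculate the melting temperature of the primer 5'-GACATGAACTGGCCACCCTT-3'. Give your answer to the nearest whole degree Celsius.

62°C

Base counts: A=5, T=4, G=4, C=7 (length 20).
Tm = 2·(5+4) + 4·(4+7) = 2·9 + 4·11 = 18 + 44 = 62°C.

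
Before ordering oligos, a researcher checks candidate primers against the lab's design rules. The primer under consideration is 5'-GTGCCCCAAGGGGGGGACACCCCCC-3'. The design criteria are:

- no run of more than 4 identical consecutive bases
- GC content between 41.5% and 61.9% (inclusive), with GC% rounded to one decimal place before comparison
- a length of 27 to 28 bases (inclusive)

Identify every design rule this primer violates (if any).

Base counts: A=4, T=1, G=9, C=11 (length 25).
homopolymer run: longest run = 7, exceeds 4 ✗
GC content: GC 20/25 = 80.0%, outside 41.5–61.9% ✗
length: length 25, outside 27–28 ✗

Fails: homopolymer run, GC content, length.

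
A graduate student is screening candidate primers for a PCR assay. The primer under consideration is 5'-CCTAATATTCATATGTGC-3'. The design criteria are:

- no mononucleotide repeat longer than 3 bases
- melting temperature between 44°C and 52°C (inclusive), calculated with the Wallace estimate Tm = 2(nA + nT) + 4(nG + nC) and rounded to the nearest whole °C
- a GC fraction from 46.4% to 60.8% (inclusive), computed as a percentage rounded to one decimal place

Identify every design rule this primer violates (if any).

Base counts: A=5, T=7, G=2, C=4 (length 18).
homopolymer run: longest run = 2 ✓
Tm: Tm = 2·12 + 4·6 = 48°C ✓
GC content: GC 6/18 = 33.3%, outside 46.4–60.8% ✗

Fails: GC content.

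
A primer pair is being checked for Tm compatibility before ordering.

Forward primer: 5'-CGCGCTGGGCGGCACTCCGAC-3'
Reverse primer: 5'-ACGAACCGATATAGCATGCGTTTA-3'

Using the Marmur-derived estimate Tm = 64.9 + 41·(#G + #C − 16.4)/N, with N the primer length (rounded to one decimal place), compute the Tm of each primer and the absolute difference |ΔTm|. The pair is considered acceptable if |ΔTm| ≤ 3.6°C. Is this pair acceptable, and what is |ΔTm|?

|ΔTm| = 12.1°C; the pair is not acceptable.

Forward: G+C = 17, N = 21 → Tm = 64.9 + 41·(17 − 16.4)/21 = 66.1°C.
Reverse: G+C = 10, N = 24 → Tm = 64.9 + 41·(10 − 16.4)/24 = 54.0°C.
|ΔTm| = |66.1 − 54.0| = 12.1°C, > 3.6°C.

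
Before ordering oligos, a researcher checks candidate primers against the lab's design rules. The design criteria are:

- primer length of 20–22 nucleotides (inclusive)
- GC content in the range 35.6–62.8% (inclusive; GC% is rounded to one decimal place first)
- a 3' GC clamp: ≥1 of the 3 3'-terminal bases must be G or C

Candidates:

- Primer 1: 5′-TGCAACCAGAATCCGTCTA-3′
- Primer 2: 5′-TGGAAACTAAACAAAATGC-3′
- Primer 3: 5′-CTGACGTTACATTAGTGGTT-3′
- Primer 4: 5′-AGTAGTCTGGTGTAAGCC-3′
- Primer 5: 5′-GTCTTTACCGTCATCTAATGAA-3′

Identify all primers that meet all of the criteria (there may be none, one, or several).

Primer 3 and Primer 5.

Primer 1 (19 nt, A=6 T=4 G=3 C=6): length 19, outside 20–22 ✗; GC 9/19 = 47.4% ✓; 3' end CTA has 1 G/C ✓ — fails.
Primer 2 (19 nt, A=10 T=3 G=3 C=3): length 19, outside 20–22 ✗; GC 6/19 = 31.6%, outside 35.6–62.8% ✗; 3' end TGC has 2 G/C ✓ — fails.
Primer 3 (20 nt, A=4 T=8 G=5 C=3): length 20 ✓; GC 8/20 = 40.0% ✓; 3' end GTT has 1 G/C ✓ — passes.
Primer 4 (18 nt, A=4 T=5 G=6 C=3): length 18, outside 20–22 ✗; GC 9/18 = 50.0% ✓; 3' end GCC has 3 G/C ✓ — fails.
Primer 5 (22 nt, A=6 T=8 G=3 C=5): length 22 ✓; GC 8/22 = 36.4% ✓; 3' end GAA has 1 G/C ✓ — passes.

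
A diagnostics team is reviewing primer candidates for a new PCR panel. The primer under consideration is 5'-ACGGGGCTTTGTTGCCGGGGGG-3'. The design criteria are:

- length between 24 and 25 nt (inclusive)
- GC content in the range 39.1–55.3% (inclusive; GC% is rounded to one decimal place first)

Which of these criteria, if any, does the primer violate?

Base counts: A=1, T=5, G=12, C=4 (length 22).
length: length 22, outside 24–25 ✗
GC content: GC 16/22 = 72.7%, outside 39.1–55.3% ✗

Fails: length, GC content.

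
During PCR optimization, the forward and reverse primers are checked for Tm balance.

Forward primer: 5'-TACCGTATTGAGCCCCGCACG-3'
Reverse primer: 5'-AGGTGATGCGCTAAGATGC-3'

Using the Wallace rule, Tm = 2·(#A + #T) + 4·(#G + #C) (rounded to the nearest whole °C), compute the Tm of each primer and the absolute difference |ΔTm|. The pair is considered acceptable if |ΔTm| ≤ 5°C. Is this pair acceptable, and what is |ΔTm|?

Forward: A=4 T=4 G=5 C=8 → Tm = 2·8 + 4·13 = 68°C.
Reverse: A=5 T=4 G=7 C=3 → Tm = 2·9 + 4·10 = 58°C.
|ΔTm| = |68 − 58| = 10°C, > 5°C.

|ΔTm| = 10°C; the pair is not acceptable.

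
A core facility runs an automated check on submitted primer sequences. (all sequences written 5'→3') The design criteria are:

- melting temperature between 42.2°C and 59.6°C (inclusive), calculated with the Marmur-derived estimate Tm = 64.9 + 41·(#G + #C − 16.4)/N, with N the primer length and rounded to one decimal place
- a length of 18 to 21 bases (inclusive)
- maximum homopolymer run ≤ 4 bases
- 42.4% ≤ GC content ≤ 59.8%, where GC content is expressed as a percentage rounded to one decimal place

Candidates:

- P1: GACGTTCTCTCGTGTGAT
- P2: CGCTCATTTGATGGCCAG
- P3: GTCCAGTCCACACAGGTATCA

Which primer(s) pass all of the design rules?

P1 (18 nt, A=2 T=7 G=5 C=4): Tm = 64.9 + 41·(9 − 16.4)/18 = 48.0°C ✓; length 18 ✓; longest run = 2 ✓; GC 9/18 = 50.0% ✓ — passes.
P2 (18 nt, A=3 T=5 G=5 C=5): Tm = 64.9 + 41·(10 − 16.4)/18 = 50.3°C ✓; length 18 ✓; longest run = 3 ✓; GC 10/18 = 55.6% ✓ — passes.
P3 (21 nt, A=6 T=4 G=4 C=7): Tm = 64.9 + 41·(11 − 16.4)/21 = 54.4°C ✓; length 21 ✓; longest run = 2 ✓; GC 11/21 = 52.4% ✓ — passes.

P1, P2 and P3.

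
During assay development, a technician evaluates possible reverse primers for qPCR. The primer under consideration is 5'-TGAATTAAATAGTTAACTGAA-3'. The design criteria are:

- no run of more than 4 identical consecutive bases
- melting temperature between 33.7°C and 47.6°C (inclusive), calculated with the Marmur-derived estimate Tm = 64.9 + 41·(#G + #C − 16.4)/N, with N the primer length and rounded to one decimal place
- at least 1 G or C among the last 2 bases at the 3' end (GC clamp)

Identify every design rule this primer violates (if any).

Base counts: A=10, T=7, G=3, C=1 (length 21).
homopolymer run: longest run = 3 ✓
Tm: Tm = 64.9 + 41·(4 − 16.4)/21 = 40.7°C ✓
GC clamp: 3' end AA has 0 G/C, need ≥1 ✗

Fails: GC clamp.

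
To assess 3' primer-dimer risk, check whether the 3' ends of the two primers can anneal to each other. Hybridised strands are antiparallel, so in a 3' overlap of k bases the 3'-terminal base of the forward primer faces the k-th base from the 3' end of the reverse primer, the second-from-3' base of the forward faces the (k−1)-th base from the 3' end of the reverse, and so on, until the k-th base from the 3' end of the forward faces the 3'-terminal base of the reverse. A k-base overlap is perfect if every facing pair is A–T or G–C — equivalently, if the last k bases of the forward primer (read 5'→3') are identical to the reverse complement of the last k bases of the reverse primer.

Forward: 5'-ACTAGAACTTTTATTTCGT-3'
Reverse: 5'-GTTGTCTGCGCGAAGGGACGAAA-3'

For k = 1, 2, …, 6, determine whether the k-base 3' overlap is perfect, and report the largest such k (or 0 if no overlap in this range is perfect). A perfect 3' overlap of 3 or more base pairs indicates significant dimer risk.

Last 6 bases (5'→3') — forward …TTTCGT, reverse …ACGAAA.
Reverse complement of the reverse primer's last 6 bases: TTTCGT; its first k bases are the reverse complement of the reverse primer's last k bases, so a perfect k-base overlap needs the forward primer's last k bases to equal them.
Comparing (forward last k vs required): k=1: T vs T ✓; k=2: GT vs TT ✗; k=3: CGT vs TTT ✗; k=4: TCGT vs TTTC ✗; k=5: TTCGT vs TTTCG ✗; k=6: TTTCGT vs TTTCGT ✓.
Perfect overlaps at k = 1, 6; the largest is 6.

Longest perfect overlap: 6 complementary base pairs; significant dimer risk (threshold 3).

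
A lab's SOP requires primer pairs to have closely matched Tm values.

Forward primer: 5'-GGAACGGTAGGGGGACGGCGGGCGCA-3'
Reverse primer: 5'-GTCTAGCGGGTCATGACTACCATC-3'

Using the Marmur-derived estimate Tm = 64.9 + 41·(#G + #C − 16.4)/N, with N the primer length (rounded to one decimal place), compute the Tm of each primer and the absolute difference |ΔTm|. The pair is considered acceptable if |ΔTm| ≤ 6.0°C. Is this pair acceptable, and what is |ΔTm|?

Forward: G+C = 20, N = 26 → Tm = 64.9 + 41·(20 − 16.4)/26 = 70.6°C.
Reverse: G+C = 13, N = 24 → Tm = 64.9 + 41·(13 − 16.4)/24 = 59.1°C.
|ΔTm| = |70.6 − 59.1| = 11.5°C, > 6.0°C.

|ΔTm| = 11.5°C; the pair is not acceptable.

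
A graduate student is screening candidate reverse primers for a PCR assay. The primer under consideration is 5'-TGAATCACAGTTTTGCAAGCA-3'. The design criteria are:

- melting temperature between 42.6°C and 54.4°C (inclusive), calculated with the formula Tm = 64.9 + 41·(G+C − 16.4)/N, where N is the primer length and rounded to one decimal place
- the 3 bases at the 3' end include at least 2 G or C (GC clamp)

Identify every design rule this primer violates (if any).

Meets all criteria.

Base counts: A=7, T=6, G=4, C=4 (length 21).
Tm: Tm = 64.9 + 41·(8 − 16.4)/21 = 48.5°C ✓
GC clamp: 3' end GCA has 2 G/C ✓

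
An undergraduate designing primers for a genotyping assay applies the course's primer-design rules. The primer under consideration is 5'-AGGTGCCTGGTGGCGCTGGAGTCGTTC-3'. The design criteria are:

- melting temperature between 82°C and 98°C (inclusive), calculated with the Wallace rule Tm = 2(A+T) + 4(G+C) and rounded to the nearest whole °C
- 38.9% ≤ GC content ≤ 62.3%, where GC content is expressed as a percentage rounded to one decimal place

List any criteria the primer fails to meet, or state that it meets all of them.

Fails: GC content.

Base counts: A=2, T=7, G=12, C=6 (length 27).
Tm: Tm = 2·9 + 4·18 = 90°C ✓
GC content: GC 18/27 = 66.7%, outside 38.9–62.3% ✗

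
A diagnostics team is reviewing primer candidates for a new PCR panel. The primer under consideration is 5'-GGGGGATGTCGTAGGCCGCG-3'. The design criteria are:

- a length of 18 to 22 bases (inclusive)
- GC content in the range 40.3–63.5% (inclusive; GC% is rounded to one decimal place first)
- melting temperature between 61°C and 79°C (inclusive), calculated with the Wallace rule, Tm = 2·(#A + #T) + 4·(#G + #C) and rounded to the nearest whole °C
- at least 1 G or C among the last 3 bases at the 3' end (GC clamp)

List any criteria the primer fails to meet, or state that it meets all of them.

Fails: GC content.

Base counts: A=2, T=3, G=11, C=4 (length 20).
length: length 20 ✓
GC content: GC 15/20 = 75.0%, outside 40.3–63.5% ✗
Tm: Tm = 2·5 + 4·15 = 70°C ✓
GC clamp: 3' end GCG has 3 G/C ✓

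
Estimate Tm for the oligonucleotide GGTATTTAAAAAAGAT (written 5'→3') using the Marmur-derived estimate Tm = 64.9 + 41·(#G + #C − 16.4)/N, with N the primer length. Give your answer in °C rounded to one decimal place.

30.6°C

Base counts: A=8, T=5, G=3, C=0; G+C = 3, N = 16.
Tm = 64.9 + 41·(3 − 16.4)/16 = 64.9 + -549.40/16 = 30.6°C.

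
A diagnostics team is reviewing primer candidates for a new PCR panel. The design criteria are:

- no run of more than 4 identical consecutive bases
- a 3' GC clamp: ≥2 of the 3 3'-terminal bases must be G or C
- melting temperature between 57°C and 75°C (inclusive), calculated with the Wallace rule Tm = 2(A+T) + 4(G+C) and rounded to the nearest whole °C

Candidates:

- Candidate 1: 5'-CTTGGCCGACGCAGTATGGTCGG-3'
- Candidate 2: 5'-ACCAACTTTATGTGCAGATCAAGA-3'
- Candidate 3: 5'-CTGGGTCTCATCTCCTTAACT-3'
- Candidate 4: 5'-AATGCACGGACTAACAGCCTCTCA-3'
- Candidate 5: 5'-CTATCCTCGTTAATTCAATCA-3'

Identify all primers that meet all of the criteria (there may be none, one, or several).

None of the candidates satisfy all criteria.

Candidate 1 (23 nt, A=3 T=5 G=9 C=6): longest run = 2 ✓; 3' end CGG has 3 G/C ✓; Tm = 2·8 + 4·15 = 76°C, outside 57–75°C ✗ — fails.
Candidate 2 (24 nt, A=9 T=6 G=4 C=5): longest run = 3 ✓; 3' end AGA has 1 G/C, need ≥2 ✗; Tm = 2·15 + 4·9 = 66°C ✓ — fails.
Candidate 3 (21 nt, A=3 T=8 G=3 C=7): longest run = 3 ✓; 3' end ACT has 1 G/C, need ≥2 ✗; Tm = 2·11 + 4·10 = 62°C ✓ — fails.
Candidate 4 (24 nt, A=8 T=4 G=4 C=8): longest run = 2 ✓; 3' end TCA has 1 G/C, need ≥2 ✗; Tm = 2·12 + 4·12 = 72°C ✓ — fails.
Candidate 5 (21 nt, A=6 T=8 G=1 C=6): longest run = 2 ✓; 3' end TCA has 1 G/C, need ≥2 ✗; Tm = 2·14 + 4·7 = 56°C, outside 57–75°C ✗ — fails.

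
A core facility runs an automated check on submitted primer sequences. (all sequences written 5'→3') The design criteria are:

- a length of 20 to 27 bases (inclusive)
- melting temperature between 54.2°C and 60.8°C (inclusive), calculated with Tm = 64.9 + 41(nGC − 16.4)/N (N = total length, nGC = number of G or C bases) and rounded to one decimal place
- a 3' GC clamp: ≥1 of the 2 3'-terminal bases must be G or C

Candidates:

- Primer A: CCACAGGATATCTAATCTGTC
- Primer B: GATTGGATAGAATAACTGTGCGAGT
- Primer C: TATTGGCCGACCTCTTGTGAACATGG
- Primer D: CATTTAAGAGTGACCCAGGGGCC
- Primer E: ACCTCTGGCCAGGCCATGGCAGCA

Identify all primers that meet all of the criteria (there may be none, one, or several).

Primer A (21 nt, A=6 T=6 G=3 C=6): length 21 ✓; Tm = 64.9 + 41·(9 − 16.4)/21 = 50.5°C, outside 54.2–60.8°C ✗; 3' end TC has 1 G/C ✓ — fails.
Primer B (25 nt, A=8 T=7 G=8 C=2): length 25 ✓; Tm = 64.9 + 41·(10 − 16.4)/25 = 54.4°C ✓; 3' end GT has 1 G/C ✓ — passes.
Primer C (26 nt, A=5 T=8 G=7 C=6): length 26 ✓; Tm = 64.9 + 41·(13 − 16.4)/26 = 59.5°C ✓; 3' end GG has 2 G/C ✓ — passes.
Primer D (23 nt, A=6 T=4 G=7 C=6): length 23 ✓; Tm = 64.9 + 41·(13 − 16.4)/23 = 58.8°C ✓; 3' end CC has 2 G/C ✓ — passes.
Primer E (24 nt, A=5 T=3 G=7 C=9): length 24 ✓; Tm = 64.9 + 41·(16 − 16.4)/24 = 64.2°C, outside 54.2–60.8°C ✗; 3' end CA has 1 G/C ✓ — fails.

Primer B, Primer C and Primer D.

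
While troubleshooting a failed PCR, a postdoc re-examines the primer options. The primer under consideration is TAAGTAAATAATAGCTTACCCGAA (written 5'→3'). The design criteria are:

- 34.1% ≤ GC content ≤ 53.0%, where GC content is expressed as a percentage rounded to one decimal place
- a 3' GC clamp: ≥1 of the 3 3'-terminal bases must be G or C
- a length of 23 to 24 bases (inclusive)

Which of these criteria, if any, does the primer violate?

Fails: GC content.

Base counts: A=11, T=6, G=3, C=4 (length 24).
GC content: GC 7/24 = 29.2%, outside 34.1–53.0% ✗
GC clamp: 3' end GAA has 1 G/C ✓
length: length 24 ✓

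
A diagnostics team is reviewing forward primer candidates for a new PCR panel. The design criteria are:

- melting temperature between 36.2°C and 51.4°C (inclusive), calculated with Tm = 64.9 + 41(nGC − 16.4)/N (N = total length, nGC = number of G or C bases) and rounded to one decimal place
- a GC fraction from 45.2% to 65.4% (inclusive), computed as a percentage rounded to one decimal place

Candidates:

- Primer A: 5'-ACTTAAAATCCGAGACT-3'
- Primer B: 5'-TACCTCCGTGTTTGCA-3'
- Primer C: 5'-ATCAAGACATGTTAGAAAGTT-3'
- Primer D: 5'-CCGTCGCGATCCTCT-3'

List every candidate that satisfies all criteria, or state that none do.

Primer B only.

Primer A (17 nt, A=7 T=4 G=2 C=4): Tm = 64.9 + 41·(6 − 16.4)/17 = 39.8°C ✓; GC 6/17 = 35.3%, outside 45.2–65.4% ✗ — fails.
Primer B (16 nt, A=2 T=6 G=3 C=5): Tm = 64.9 + 41·(8 − 16.4)/16 = 43.4°C ✓; GC 8/16 = 50.0% ✓ — passes.
Primer C (21 nt, A=9 T=6 G=4 C=2): Tm = 64.9 + 41·(6 − 16.4)/21 = 44.6°C ✓; GC 6/21 = 28.6%, outside 45.2–65.4% ✗ — fails.
Primer D (15 nt, A=1 T=4 G=3 C=7): Tm = 64.9 + 41·(10 − 16.4)/15 = 47.4°C ✓; GC 10/15 = 66.7%, outside 45.2–65.4% ✗ — fails.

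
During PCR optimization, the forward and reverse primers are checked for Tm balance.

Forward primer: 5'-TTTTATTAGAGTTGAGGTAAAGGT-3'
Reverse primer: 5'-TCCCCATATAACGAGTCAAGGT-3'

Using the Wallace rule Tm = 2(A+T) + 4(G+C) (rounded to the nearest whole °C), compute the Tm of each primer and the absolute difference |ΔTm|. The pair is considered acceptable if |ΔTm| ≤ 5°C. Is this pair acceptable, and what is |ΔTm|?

Forward: A=7 T=10 G=7 C=0 → Tm = 2·17 + 4·7 = 62°C.
Reverse: A=7 T=5 G=4 C=6 → Tm = 2·12 + 4·10 = 64°C.
|ΔTm| = |62 − 64| = 2°C, ≤ 5°C.

|ΔTm| = 2°C; the pair is acceptable.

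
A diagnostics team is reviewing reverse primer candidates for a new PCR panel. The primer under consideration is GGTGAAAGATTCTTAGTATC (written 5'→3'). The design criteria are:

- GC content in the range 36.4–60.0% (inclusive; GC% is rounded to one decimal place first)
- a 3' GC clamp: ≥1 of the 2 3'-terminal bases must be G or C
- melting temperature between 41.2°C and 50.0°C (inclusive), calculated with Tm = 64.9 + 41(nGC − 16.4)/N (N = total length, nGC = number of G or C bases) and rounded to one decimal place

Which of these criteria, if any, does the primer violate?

Base counts: A=6, T=7, G=5, C=2 (length 20).
GC content: GC 7/20 = 35.0%, outside 36.4–60.0% ✗
GC clamp: 3' end TC has 1 G/C ✓
Tm: Tm = 64.9 + 41·(7 − 16.4)/20 = 45.6°C ✓

Fails: GC content.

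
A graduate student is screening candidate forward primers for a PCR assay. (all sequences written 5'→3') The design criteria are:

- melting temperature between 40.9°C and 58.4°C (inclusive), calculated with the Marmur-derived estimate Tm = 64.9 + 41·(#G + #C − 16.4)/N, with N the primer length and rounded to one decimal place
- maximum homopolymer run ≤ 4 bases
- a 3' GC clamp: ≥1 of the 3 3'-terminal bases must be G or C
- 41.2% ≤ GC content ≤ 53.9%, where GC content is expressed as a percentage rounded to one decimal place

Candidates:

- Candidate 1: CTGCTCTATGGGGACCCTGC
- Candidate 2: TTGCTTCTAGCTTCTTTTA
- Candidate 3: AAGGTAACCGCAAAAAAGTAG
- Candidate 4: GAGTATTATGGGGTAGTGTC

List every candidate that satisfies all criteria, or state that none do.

Candidate 1 (20 nt, A=2 T=5 G=6 C=7): Tm = 64.9 + 41·(13 − 16.4)/20 = 57.9°C ✓; longest run = 4 ✓; 3' end TGC has 2 G/C ✓; GC 13/20 = 65.0%, outside 41.2–53.9% ✗ — fails.
Candidate 2 (19 nt, A=2 T=11 G=2 C=4): Tm = 64.9 + 41·(6 − 16.4)/19 = 42.5°C ✓; longest run = 4 ✓; 3' end TTA has 0 G/C, need ≥1 ✗; GC 6/19 = 31.6%, outside 41.2–53.9% ✗ — fails.
Candidate 3 (21 nt, A=11 T=2 G=5 C=3): Tm = 64.9 + 41·(8 − 16.4)/21 = 48.5°C ✓; longest run = 6, exceeds 4 ✗; 3' end TAG has 1 G/C ✓; GC 8/21 = 38.1%, outside 41.2–53.9% ✗ — fails.
Candidate 4 (20 nt, A=4 T=7 G=8 C=1): Tm = 64.9 + 41·(9 − 16.4)/20 = 49.7°C ✓; longest run = 4 ✓; 3' end GTC has 2 G/C ✓; GC 9/20 = 45.0% ✓ — passes.

Candidate 4 only.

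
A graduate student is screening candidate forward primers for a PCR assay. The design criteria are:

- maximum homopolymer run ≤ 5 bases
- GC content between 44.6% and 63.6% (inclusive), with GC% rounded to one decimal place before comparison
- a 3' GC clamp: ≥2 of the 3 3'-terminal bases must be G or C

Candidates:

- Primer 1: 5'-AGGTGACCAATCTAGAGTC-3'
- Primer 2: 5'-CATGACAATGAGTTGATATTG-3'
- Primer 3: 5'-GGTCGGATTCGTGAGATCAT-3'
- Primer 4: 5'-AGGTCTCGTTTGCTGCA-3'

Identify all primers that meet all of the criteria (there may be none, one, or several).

Primer 1 (19 nt, A=6 T=4 G=5 C=4): longest run = 2 ✓; GC 9/19 = 47.4% ✓; 3' end GTC has 2 G/C ✓ — passes.
Primer 2 (21 nt, A=7 T=7 G=5 C=2): longest run = 2 ✓; GC 7/21 = 33.3%, outside 44.6–63.6% ✗; 3' end TTG has 1 G/C, need ≥2 ✗ — fails.
Primer 3 (20 nt, A=4 T=6 G=7 C=3): longest run = 2 ✓; GC 10/20 = 50.0% ✓; 3' end CAT has 1 G/C, need ≥2 ✗ — fails.
Primer 4 (17 nt, A=2 T=6 G=5 C=4): longest run = 3 ✓; GC 9/17 = 52.9% ✓; 3' end GCA has 2 G/C ✓ — passes.

Primer 1 and Primer 4.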